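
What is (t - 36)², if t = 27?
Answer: 81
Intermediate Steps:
(t - 36)² = (27 - 36)² = (-9)² = 81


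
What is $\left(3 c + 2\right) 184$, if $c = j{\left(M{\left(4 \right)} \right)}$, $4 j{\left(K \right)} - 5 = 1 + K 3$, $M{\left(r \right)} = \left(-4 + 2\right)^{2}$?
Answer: $2852$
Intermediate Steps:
$M{\left(r \right)} = 4$ ($M{\left(r \right)} = \left(-2\right)^{2} = 4$)
$j{\left(K \right)} = \frac{3}{2} + \frac{3 K}{4}$ ($j{\left(K \right)} = \frac{5}{4} + \frac{1 + K 3}{4} = \frac{5}{4} + \frac{1 + 3 K}{4} = \frac{5}{4} + \left(\frac{1}{4} + \frac{3 K}{4}\right) = \frac{3}{2} + \frac{3 K}{4}$)
$c = \frac{9}{2}$ ($c = \frac{3}{2} + \frac{3}{4} \cdot 4 = \frac{3}{2} + 3 = \frac{9}{2} \approx 4.5$)
$\left(3 c + 2\right) 184 = \left(3 \cdot \frac{9}{2} + 2\right) 184 = \left(\frac{27}{2} + 2\right) 184 = \frac{31}{2} \cdot 184 = 2852$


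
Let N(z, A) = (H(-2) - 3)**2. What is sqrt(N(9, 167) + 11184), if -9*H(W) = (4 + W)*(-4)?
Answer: sqrt(906265)/9 ≈ 105.78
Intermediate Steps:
H(W) = 16/9 + 4*W/9 (H(W) = -(4 + W)*(-4)/9 = -(-16 - 4*W)/9 = 16/9 + 4*W/9)
N(z, A) = 361/81 (N(z, A) = ((16/9 + (4/9)*(-2)) - 3)**2 = ((16/9 - 8/9) - 3)**2 = (8/9 - 3)**2 = (-19/9)**2 = 361/81)
sqrt(N(9, 167) + 11184) = sqrt(361/81 + 11184) = sqrt(906265/81) = sqrt(906265)/9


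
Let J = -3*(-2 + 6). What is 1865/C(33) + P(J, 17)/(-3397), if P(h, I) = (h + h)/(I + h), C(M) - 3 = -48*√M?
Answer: -31068841/430416885 - 29840*√33/25341 ≈ -6.8366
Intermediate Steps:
J = -12 (J = -3*4 = -12)
C(M) = 3 - 48*√M
P(h, I) = 2*h/(I + h) (P(h, I) = (2*h)/(I + h) = 2*h/(I + h))
1865/C(33) + P(J, 17)/(-3397) = 1865/(3 - 48*√33) + (2*(-12)/(17 - 12))/(-3397) = 1865/(3 - 48*√33) + (2*(-12)/5)*(-1/3397) = 1865/(3 - 48*√33) + (2*(-12)*(⅕))*(-1/3397) = 1865/(3 - 48*√33) - 24/5*(-1/3397) = 1865/(3 - 48*√33) + 24/16985 = 24/16985 + 1865/(3 - 48*√33)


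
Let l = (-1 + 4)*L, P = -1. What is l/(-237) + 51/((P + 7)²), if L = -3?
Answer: 1379/948 ≈ 1.4546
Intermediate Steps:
l = -9 (l = (-1 + 4)*(-3) = 3*(-3) = -9)
l/(-237) + 51/((P + 7)²) = -9/(-237) + 51/((-1 + 7)²) = -9*(-1/237) + 51/(6²) = 3/79 + 51/36 = 3/79 + 51*(1/36) = 3/79 + 17/12 = 1379/948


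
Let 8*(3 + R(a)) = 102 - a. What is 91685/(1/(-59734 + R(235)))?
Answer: -43828088865/8 ≈ -5.4785e+9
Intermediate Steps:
R(a) = 39/4 - a/8 (R(a) = -3 + (102 - a)/8 = -3 + (51/4 - a/8) = 39/4 - a/8)
91685/(1/(-59734 + R(235))) = 91685/(1/(-59734 + (39/4 - 1/8*235))) = 91685/(1/(-59734 + (39/4 - 235/8))) = 91685/(1/(-59734 - 157/8)) = 91685/(1/(-478029/8)) = 91685/(-8/478029) = 91685*(-478029/8) = -43828088865/8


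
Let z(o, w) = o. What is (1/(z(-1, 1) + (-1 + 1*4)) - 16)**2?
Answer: 961/4 ≈ 240.25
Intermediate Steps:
(1/(z(-1, 1) + (-1 + 1*4)) - 16)**2 = (1/(-1 + (-1 + 1*4)) - 16)**2 = (1/(-1 + (-1 + 4)) - 16)**2 = (1/(-1 + 3) - 16)**2 = (1/2 - 16)**2 = (-31/2)**2 = 961/4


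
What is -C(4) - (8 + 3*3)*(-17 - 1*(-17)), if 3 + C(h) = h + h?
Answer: -5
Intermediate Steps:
C(h) = -3 + 2*h (C(h) = -3 + (h + h) = -3 + 2*h)
-C(4) - (8 + 3*3)*(-17 - 1*(-17)) = -(-3 + 2*4) - (8 + 3*3)*(-17 - 1*(-17)) = -(-3 + 8) - (8 + 9)*(-17 + 17) = -1*5 - 17*0 = -5 - 1*0 = -5 + 0 = -5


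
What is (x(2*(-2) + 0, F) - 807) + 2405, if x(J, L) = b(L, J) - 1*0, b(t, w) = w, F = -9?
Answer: 1594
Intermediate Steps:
x(J, L) = J (x(J, L) = J - 1*0 = J + 0 = J)
(x(2*(-2) + 0, F) - 807) + 2405 = ((2*(-2) + 0) - 807) + 2405 = ((-4 + 0) - 807) + 2405 = (-4 - 807) + 2405 = -811 + 2405 = 1594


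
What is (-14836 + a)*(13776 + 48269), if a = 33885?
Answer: 1181895205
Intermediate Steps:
(-14836 + a)*(13776 + 48269) = (-14836 + 33885)*(13776 + 48269) = 19049*62045 = 1181895205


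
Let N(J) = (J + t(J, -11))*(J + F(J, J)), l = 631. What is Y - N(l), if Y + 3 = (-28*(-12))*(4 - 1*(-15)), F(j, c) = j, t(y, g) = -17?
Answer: -768487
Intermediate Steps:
Y = 6381 (Y = -3 + (-28*(-12))*(4 - 1*(-15)) = -3 + 336*(4 + 15) = -3 + 336*19 = -3 + 6384 = 6381)
N(J) = 2*J*(-17 + J) (N(J) = (J - 17)*(J + J) = (-17 + J)*(2*J) = 2*J*(-17 + J))
Y - N(l) = 6381 - 2*631*(-17 + 631) = 6381 - 2*631*614 = 6381 - 1*774868 = 6381 - 774868 = -768487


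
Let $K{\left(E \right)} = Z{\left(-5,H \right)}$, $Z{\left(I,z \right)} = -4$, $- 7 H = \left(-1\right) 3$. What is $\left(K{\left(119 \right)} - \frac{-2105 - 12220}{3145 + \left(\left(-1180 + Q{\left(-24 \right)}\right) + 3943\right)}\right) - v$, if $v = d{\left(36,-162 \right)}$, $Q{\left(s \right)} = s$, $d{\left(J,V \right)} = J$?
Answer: $- \frac{221035}{5884} \approx -37.565$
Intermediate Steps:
$H = \frac{3}{7}$ ($H = - \frac{\left(-1\right) 3}{7} = \left(- \frac{1}{7}\right) \left(-3\right) = \frac{3}{7} \approx 0.42857$)
$K{\left(E \right)} = -4$
$v = 36$
$\left(K{\left(119 \right)} - \frac{-2105 - 12220}{3145 + \left(\left(-1180 + Q{\left(-24 \right)}\right) + 3943\right)}\right) - v = \left(-4 - \frac{-2105 - 12220}{3145 + \left(\left(-1180 - 24\right) + 3943\right)}\right) - 36 = \left(-4 - - \frac{14325}{3145 + \left(-1204 + 3943\right)}\right) - 36 = \left(-4 - - \frac{14325}{3145 + 2739}\right) - 36 = \left(-4 - - \frac{14325}{5884}\right) - 36 = \left(-4 + \frac{14325}{5884}\right) - 36 = - \frac{9211}{5884} - 36 = - \frac{221035}{5884}$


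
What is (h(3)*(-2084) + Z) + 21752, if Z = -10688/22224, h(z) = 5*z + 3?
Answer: -21891308/1389 ≈ -15760.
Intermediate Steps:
h(z) = 3 + 5*z
Z = -668/1389 (Z = -10688*1/22224 = -668/1389 ≈ -0.48092)
(h(3)*(-2084) + Z) + 21752 = ((3 + 5*3)*(-2084) - 668/1389) + 21752 = ((3 + 15)*(-2084) - 668/1389) + 21752 = (18*(-2084) - 668/1389) + 21752 = (-37512 - 668/1389) + 21752 = -52104836/1389 + 21752 = -21891308/1389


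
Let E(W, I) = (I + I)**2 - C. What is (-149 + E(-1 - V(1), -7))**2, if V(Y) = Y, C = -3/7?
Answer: 110224/49 ≈ 2249.5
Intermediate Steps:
C = -3/7 (C = -3*1/7 = -3/7 ≈ -0.42857)
E(W, I) = 3/7 + 4*I**2 (E(W, I) = (I + I)**2 - 1*(-3/7) = (2*I)**2 + 3/7 = 4*I**2 + 3/7 = 3/7 + 4*I**2)
(-149 + E(-1 - V(1), -7))**2 = (-149 + (3/7 + 4*(-7)**2))**2 = (-149 + (3/7 + 4*49))**2 = (-149 + (3/7 + 196))**2 = (-149 + 1375/7)**2 = (332/7)**2 = 110224/49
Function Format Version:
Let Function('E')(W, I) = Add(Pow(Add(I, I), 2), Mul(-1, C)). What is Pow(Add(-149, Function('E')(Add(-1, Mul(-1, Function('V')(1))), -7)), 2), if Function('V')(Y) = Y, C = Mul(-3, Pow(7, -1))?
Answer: Rational(110224, 49) ≈ 2249.5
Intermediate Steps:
C = Rational(-3, 7) (C = Mul(-3, Rational(1, 7)) = Rational(-3, 7) ≈ -0.42857)
Function('E')(W, I) = Add(Rational(3, 7), Mul(4, Pow(I, 2))) (Function('E')(W, I) = Add(Pow(Add(I, I), 2), Mul(-1, Rational(-3, 7))) = Add(Pow(Mul(2, I), 2), Rational(3, 7)) = Add(Mul(4, Pow(I, 2)), Rational(3, 7)) = Add(Rational(3, 7), Mul(4, Pow(I, 2))))
Pow(Add(-149, Function('E')(Add(-1, Mul(-1, Function('V')(1))), -7)), 2) = Pow(Add(-149, Add(Rational(3, 7), Mul(4, Pow(-7, 2)))), 2) = Pow(Add(-149, Add(Rational(3, 7), Mul(4, 49))), 2) = Pow(Add(-149, Add(Rational(3, 7), 196)), 2) = Pow(Add(-149, Rational(1375, 7)), 2) = Pow(Rational(332, 7), 2) = Rational(110224, 49)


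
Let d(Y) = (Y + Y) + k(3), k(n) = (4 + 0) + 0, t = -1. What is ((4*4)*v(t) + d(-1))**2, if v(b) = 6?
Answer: 9604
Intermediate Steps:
k(n) = 4 (k(n) = 4 + 0 = 4)
d(Y) = 4 + 2*Y (d(Y) = (Y + Y) + 4 = 2*Y + 4 = 4 + 2*Y)
((4*4)*v(t) + d(-1))**2 = ((4*4)*6 + (4 + 2*(-1)))**2 = (16*6 + (4 - 2))**2 = (96 + 2)**2 = 98**2 = 9604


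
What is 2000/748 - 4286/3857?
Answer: 1127018/721259 ≈ 1.5626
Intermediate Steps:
2000/748 - 4286/3857 = 2000*(1/748) - 4286*1/3857 = 500/187 - 4286/3857 = 1127018/721259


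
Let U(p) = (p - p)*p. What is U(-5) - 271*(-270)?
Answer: 73170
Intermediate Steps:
U(p) = 0 (U(p) = 0*p = 0)
U(-5) - 271*(-270) = 0 - 271*(-270) = 0 + 73170 = 73170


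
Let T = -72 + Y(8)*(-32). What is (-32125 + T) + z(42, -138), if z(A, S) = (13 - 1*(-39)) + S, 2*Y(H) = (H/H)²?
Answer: -32299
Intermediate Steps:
Y(H) = ½ (Y(H) = (H/H)²/2 = (½)*1² = (½)*1 = ½)
z(A, S) = 52 + S (z(A, S) = (13 + 39) + S = 52 + S)
T = -88 (T = -72 + (½)*(-32) = -72 - 16 = -88)
(-32125 + T) + z(42, -138) = (-32125 - 88) + (52 - 138) = -32213 - 86 = -32299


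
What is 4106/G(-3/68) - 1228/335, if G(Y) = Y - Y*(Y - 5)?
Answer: -6361872364/413055 ≈ -15402.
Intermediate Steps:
G(Y) = Y - Y*(-5 + Y)
4106/G(-3/68) - 1228/335 = 4106/(((-3/68)*(6 - (-3)/68))) - 1228/335 = 4106/(((-3*1/68)*(6 - (-3)/68))) - 1228*1/335 = 4106/((-3*(6 - 1*(-3/68))/68)) - 1228/335 = 4106/((-3*(6 + 3/68)/68)) - 1228/335 = 4106/((-3/68*411/68)) - 1228/335 = 4106/(-1233/4624) - 1228/335 = 4106*(-4624/1233) - 1228/335 = -18986144/1233 - 1228/335 = -6361872364/413055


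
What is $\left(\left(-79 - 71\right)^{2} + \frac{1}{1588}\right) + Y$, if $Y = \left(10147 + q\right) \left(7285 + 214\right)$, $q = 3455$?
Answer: $\frac{162013950025}{1588} \approx 1.0202 \cdot 10^{8}$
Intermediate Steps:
$Y = 102001398$ ($Y = \left(10147 + 3455\right) \left(7285 + 214\right) = 13602 \cdot 7499 = 102001398$)
$\left(\left(-79 - 71\right)^{2} + \frac{1}{1588}\right) + Y = \left(\left(-79 - 71\right)^{2} + \frac{1}{1588}\right) + 102001398 = \left(\left(-150\right)^{2} + \frac{1}{1588}\right) + 102001398 = \left(22500 + \frac{1}{1588}\right) + 102001398 = \frac{35730001}{1588} + 102001398 = \frac{162013950025}{1588}$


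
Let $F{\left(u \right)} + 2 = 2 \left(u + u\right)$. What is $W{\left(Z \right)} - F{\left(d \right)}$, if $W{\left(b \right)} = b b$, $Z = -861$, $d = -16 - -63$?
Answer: $741135$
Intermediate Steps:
$d = 47$ ($d = -16 + 63 = 47$)
$F{\left(u \right)} = -2 + 4 u$ ($F{\left(u \right)} = -2 + 2 \left(u + u\right) = -2 + 2 \cdot 2 u = -2 + 4 u$)
$W{\left(b \right)} = b^{2}$
$W{\left(Z \right)} - F{\left(d \right)} = \left(-861\right)^{2} - \left(-2 + 4 \cdot 47\right) = 741321 - \left(-2 + 188\right) = 741321 - 186 = 741135$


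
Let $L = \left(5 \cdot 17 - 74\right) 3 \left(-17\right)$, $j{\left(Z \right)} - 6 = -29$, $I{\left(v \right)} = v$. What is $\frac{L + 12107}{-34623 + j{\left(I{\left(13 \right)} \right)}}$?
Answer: $- \frac{5773}{17323} \approx -0.33326$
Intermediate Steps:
$j{\left(Z \right)} = -23$ ($j{\left(Z \right)} = 6 - 29 = -23$)
$L = -561$ ($L = \left(85 - 74\right) \left(-51\right) = 11 \left(-51\right) = -561$)
$\frac{L + 12107}{-34623 + j{\left(I{\left(13 \right)} \right)}} = \frac{-561 + 12107}{-34623 - 23} = \frac{11546}{-34646} = 11546 \left(- \frac{1}{34646}\right) = - \frac{5773}{17323}$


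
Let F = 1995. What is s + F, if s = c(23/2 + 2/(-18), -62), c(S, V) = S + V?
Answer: 34999/18 ≈ 1944.4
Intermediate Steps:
s = -911/18 (s = (23/2 + 2/(-18)) - 62 = (23*(½) + 2*(-1/18)) - 62 = (23/2 - ⅑) - 62 = 205/18 - 62 = -911/18 ≈ -50.611)
s + F = -911/18 + 1995 = 34999/18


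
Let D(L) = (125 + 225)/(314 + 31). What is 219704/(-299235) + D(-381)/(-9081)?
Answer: -45895018702/62499119805 ≈ -0.73433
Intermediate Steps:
D(L) = 70/69 (D(L) = 350/345 = 350*(1/345) = 70/69)
219704/(-299235) + D(-381)/(-9081) = 219704/(-299235) + (70/69)/(-9081) = 219704*(-1/299235) + (70/69)*(-1/9081) = -219704/299235 - 70/626589 = -45895018702/62499119805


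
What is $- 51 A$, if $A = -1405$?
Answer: $71655$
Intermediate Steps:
$- 51 A = - 51 \left(-1405\right) = \left(-1\right) \left(-71655\right) = 71655$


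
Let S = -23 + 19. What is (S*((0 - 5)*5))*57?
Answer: 5700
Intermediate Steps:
S = -4
(S*((0 - 5)*5))*57 = -4*(0 - 5)*5*57 = -(-20)*5*57 = -4*(-25)*57 = 100*57 = 5700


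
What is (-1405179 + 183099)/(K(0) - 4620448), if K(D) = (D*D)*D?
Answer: 38190/144389 ≈ 0.26449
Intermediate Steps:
K(D) = D³ (K(D) = D²*D = D³)
(-1405179 + 183099)/(K(0) - 4620448) = (-1405179 + 183099)/(0³ - 4620448) = -1222080/(0 - 4620448) = -1222080/(-4620448) = -1222080*(-1/4620448) = 38190/144389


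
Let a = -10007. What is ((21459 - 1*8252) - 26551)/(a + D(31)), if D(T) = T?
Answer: 1668/1247 ≈ 1.3376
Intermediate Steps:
((21459 - 1*8252) - 26551)/(a + D(31)) = ((21459 - 1*8252) - 26551)/(-10007 + 31) = ((21459 - 8252) - 26551)/(-9976) = (13207 - 26551)*(-1/9976) = -13344*(-1/9976) = 1668/1247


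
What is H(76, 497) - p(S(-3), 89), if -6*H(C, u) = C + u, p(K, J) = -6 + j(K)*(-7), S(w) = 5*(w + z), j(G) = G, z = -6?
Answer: -809/2 ≈ -404.50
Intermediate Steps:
S(w) = -30 + 5*w (S(w) = 5*(w - 6) = 5*(-6 + w) = -30 + 5*w)
p(K, J) = -6 - 7*K (p(K, J) = -6 + K*(-7) = -6 - 7*K)
H(C, u) = -C/6 - u/6 (H(C, u) = -(C + u)/6 = -C/6 - u/6)
H(76, 497) - p(S(-3), 89) = (-1/6*76 - 1/6*497) - (-6 - 7*(-30 + 5*(-3))) = (-38/3 - 497/6) - (-6 - 7*(-30 - 15)) = -191/2 - (-6 - 7*(-45)) = -191/2 - (-6 + 315) = -191/2 - 1*309 = -191/2 - 309 = -809/2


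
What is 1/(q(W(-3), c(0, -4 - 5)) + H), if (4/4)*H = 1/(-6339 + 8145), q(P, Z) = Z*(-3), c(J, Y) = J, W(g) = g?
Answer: 1806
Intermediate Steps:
q(P, Z) = -3*Z
H = 1/1806 (H = 1/(-6339 + 8145) = 1/1806 ≈ 0.00055371)
1/(q(W(-3), c(0, -4 - 5)) + H) = 1/(-3*0 + 1/1806) = 1/(0 + 1/1806) = 1/(1/1806) = 1806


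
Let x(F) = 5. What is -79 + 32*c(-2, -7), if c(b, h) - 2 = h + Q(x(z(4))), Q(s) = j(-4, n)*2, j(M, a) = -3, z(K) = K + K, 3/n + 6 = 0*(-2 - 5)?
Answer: -431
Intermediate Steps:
n = -½ (n = 3/(-6 + 0*(-2 - 5)) = 3/(-6 + 0*(-7)) = 3/(-6 + 0) = 3/(-6) = 3*(-⅙) = -½ ≈ -0.50000)
z(K) = 2*K
Q(s) = -6 (Q(s) = -3*2 = -6)
c(b, h) = -4 + h (c(b, h) = 2 + (h - 6) = 2 + (-6 + h) = -4 + h)
-79 + 32*c(-2, -7) = -79 + 32*(-4 - 7) = -79 + 32*(-11) = -79 - 352 = -431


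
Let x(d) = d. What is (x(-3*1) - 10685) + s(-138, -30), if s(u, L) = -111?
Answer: -10799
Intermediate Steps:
(x(-3*1) - 10685) + s(-138, -30) = (-3*1 - 10685) - 111 = (-3 - 10685) - 111 = -10688 - 111 = -10799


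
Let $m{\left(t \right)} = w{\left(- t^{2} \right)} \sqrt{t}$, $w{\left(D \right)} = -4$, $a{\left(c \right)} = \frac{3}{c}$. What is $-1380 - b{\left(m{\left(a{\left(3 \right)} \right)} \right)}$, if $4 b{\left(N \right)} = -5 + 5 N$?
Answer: $- \frac{5495}{4} \approx -1373.8$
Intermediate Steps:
$m{\left(t \right)} = - 4 \sqrt{t}$
$b{\left(N \right)} = - \frac{5}{4} + \frac{5 N}{4}$ ($b{\left(N \right)} = \frac{-5 + 5 N}{4} = - \frac{5}{4} + \frac{5 N}{4}$)
$-1380 - b{\left(m{\left(a{\left(3 \right)} \right)} \right)} = -1380 - \left(- \frac{5}{4} + \frac{5 \left(- 4 \sqrt{\frac{3}{3}}\right)}{4}\right) = -1380 - \left(- \frac{5}{4} + \frac{5 \left(- 4 \sqrt{3 \cdot \frac{1}{3}}\right)}{4}\right) = -1380 - \left(- \frac{5}{4} + \frac{5 \left(- 4 \sqrt{1}\right)}{4}\right) = -1380 - \left(- \frac{5}{4} + \frac{5 \left(\left(-4\right) 1\right)}{4}\right) = -1380 - \left(- \frac{5}{4} + \frac{5}{4} \left(-4\right)\right) = -1380 - \left(- \frac{5}{4} - 5\right) = -1380 - - \frac{25}{4} = -1380 + \frac{25}{4} = - \frac{5495}{4}$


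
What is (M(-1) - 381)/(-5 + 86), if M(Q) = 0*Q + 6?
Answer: -125/27 ≈ -4.6296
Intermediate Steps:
M(Q) = 6 (M(Q) = 0 + 6 = 6)
(M(-1) - 381)/(-5 + 86) = (6 - 381)/(-5 + 86) = -375/81 = -375*1/81 = -125/27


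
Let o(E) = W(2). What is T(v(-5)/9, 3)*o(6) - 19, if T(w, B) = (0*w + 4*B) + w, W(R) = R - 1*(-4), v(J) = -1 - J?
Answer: 167/3 ≈ 55.667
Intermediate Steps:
W(R) = 4 + R (W(R) = R + 4 = 4 + R)
T(w, B) = w + 4*B (T(w, B) = (0 + 4*B) + w = 4*B + w = w + 4*B)
o(E) = 6 (o(E) = 4 + 2 = 6)
T(v(-5)/9, 3)*o(6) - 19 = ((-1 - 1*(-5))/9 + 4*3)*6 - 19 = ((-1 + 5)*(⅑) + 12)*6 - 19 = (4*(⅑) + 12)*6 - 19 = (4/9 + 12)*6 - 19 = (112/9)*6 - 19 = 224/3 - 19 = 167/3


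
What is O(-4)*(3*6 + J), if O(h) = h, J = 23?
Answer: -164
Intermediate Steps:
O(-4)*(3*6 + J) = -4*(3*6 + 23) = -4*(18 + 23) = -4*41 = -164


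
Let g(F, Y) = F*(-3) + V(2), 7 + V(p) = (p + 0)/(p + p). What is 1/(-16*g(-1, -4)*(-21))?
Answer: -1/1176 ≈ -0.00085034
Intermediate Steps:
V(p) = -13/2 (V(p) = -7 + (p + 0)/(p + p) = -7 + p/((2*p)) = -7 + p*(1/(2*p)) = -7 + 1/2 = -13/2)
g(F, Y) = -13/2 - 3*F (g(F, Y) = F*(-3) - 13/2 = -3*F - 13/2 = -13/2 - 3*F)
1/(-16*g(-1, -4)*(-21)) = 1/(-16*(-13/2 - 3*(-1))*(-21)) = 1/(-16*(-13/2 + 3)*(-21)) = 1/(-16*(-7/2)*(-21)) = 1/(56*(-21)) = 1/(-1176) = -1/1176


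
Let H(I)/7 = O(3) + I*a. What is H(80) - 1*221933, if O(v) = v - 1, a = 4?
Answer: -219679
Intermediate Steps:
O(v) = -1 + v
H(I) = 14 + 28*I (H(I) = 7*((-1 + 3) + I*4) = 7*(2 + 4*I) = 14 + 28*I)
H(80) - 1*221933 = (14 + 28*80) - 1*221933 = (14 + 2240) - 221933 = 2254 - 221933 = -219679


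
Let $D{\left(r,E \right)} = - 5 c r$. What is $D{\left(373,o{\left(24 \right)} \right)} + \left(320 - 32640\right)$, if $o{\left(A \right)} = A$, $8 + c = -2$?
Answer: $-13670$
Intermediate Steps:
$c = -10$ ($c = -8 - 2 = -10$)
$D{\left(r,E \right)} = 50 r$ ($D{\left(r,E \right)} = \left(-5\right) \left(-10\right) r = 50 r$)
$D{\left(373,o{\left(24 \right)} \right)} + \left(320 - 32640\right) = 50 \cdot 373 + \left(320 - 32640\right) = 18650 + \left(320 - 32640\right) = 18650 - 32320 = -13670$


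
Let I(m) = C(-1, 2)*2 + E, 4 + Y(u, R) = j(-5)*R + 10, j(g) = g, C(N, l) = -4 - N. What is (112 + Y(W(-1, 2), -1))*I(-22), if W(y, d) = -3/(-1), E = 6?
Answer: 0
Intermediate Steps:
W(y, d) = 3 (W(y, d) = -3*(-1) = 3)
Y(u, R) = 6 - 5*R (Y(u, R) = -4 + (-5*R + 10) = -4 + (10 - 5*R) = 6 - 5*R)
I(m) = 0 (I(m) = (-4 - 1*(-1))*2 + 6 = (-4 + 1)*2 + 6 = -3*2 + 6 = -6 + 6 = 0)
(112 + Y(W(-1, 2), -1))*I(-22) = (112 + (6 - 5*(-1)))*0 = (112 + (6 + 5))*0 = (112 + 11)*0 = 123*0 = 0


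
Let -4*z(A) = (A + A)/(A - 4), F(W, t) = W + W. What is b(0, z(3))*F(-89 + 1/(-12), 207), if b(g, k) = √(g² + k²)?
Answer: -1069/4 ≈ -267.25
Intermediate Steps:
F(W, t) = 2*W
z(A) = -A/(2*(-4 + A)) (z(A) = -(A + A)/(4*(A - 4)) = -2*A/(4*(-4 + A)) = -A/(2*(-4 + A)))
b(0, z(3))*F(-89 + 1/(-12), 207) = √(0² + (-1*3/(-8 + 2*3))²)*(2*(-89 + 1/(-12))) = √(0 + (-1*3/(-8 + 6))²)*(2*(-89 - 1/12)) = √(0 + (-1*3/(-2))²)*(2*(-1069/12)) = √(0 + (-1*3*(-½))²)*(-1069/6) = √(0 + (3/2)²)*(-1069/6) = √(0 + 9/4)*(-1069/6) = √(9/4)*(-1069/6) = (3/2)*(-1069/6) = -1069/4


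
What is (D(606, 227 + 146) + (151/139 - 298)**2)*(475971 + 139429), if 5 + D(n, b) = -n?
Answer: 1040943136774000/19321 ≈ 5.3876e+10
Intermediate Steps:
D(n, b) = -5 - n
(D(606, 227 + 146) + (151/139 - 298)**2)*(475971 + 139429) = ((-5 - 1*606) + (151/139 - 298)**2)*(475971 + 139429) = ((-5 - 606) + (151*(1/139) - 298)**2)*615400 = (-611 + (151/139 - 298)**2)*615400 = (-611 + (-41271/139)**2)*615400 = (-611 + 1703295441/19321)*615400 = (1691490310/19321)*615400 = 1040943136774000/19321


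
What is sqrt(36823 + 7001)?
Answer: 4*sqrt(2739) ≈ 209.34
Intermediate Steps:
sqrt(36823 + 7001) = sqrt(43824) = 4*sqrt(2739)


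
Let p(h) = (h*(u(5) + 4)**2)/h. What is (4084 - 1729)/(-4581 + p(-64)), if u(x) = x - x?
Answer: -471/913 ≈ -0.51588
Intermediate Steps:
u(x) = 0
p(h) = 16 (p(h) = (h*(0 + 4)**2)/h = (h*4**2)/h = (h*16)/h = (16*h)/h = 16)
(4084 - 1729)/(-4581 + p(-64)) = (4084 - 1729)/(-4581 + 16) = 2355/(-4565) = 2355*(-1/4565) = -471/913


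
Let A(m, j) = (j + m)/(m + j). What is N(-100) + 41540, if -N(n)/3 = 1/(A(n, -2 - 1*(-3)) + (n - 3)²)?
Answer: 440739397/10610 ≈ 41540.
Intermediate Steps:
A(m, j) = 1 (A(m, j) = (j + m)/(j + m) = 1)
N(n) = -3/(1 + (-3 + n)²) (N(n) = -3/(1 + (n - 3)²) = -3/(1 + (-3 + n)²))
N(-100) + 41540 = -3/(1 + (-3 - 100)²) + 41540 = -3/(1 + (-103)²) + 41540 = -3/(1 + 10609) + 41540 = -3/10610 + 41540 = 440739397/10610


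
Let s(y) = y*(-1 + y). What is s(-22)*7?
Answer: 3542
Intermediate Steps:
s(-22)*7 = -22*(-1 - 22)*7 = -22*(-23)*7 = 506*7 = 3542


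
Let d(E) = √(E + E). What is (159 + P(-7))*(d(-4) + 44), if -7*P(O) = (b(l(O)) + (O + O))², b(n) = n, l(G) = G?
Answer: 4224 + 192*I*√2 ≈ 4224.0 + 271.53*I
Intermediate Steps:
d(E) = √2*√E (d(E) = √(2*E) = √2*√E)
P(O) = -9*O²/7 (P(O) = -(O + (O + O))²/7 = -(O + 2*O)²/7 = -9*O²/7)
(159 + P(-7))*(d(-4) + 44) = (159 - 9/7*(-7)²)*(√2*√(-4) + 44) = (159 - 9/7*49)*(√2*(2*I) + 44) = (159 - 63)*(2*I*√2 + 44) = 96*(44 + 2*I*√2) = 4224 + 192*I*√2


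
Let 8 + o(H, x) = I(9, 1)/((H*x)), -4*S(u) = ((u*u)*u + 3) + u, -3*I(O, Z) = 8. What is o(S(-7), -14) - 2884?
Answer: -21073988/7287 ≈ -2892.0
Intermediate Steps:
I(O, Z) = -8/3 (I(O, Z) = -⅓*8 = -8/3)
S(u) = -¾ - u/4 - u³/4 (S(u) = -(((u*u)*u + 3) + u)/4 = -((u²*u + 3) + u)/4 = -((u³ + 3) + u)/4 = -((3 + u³) + u)/4 = -(3 + u + u³)/4 = -¾ - u/4 - u³/4)
o(H, x) = -8 - 8/(3*H*x) (o(H, x) = -8 - 8*1/(H*x)/3 = -8 - 8/(3*H*x))
o(S(-7), -14) - 2884 = (-8 - 8/3/(-¾ - ¼*(-7) - ¼*(-7)³*(-14))) - 2884 = (-8 - 8/3*(-1/14)/(-¾ + 7/4 - ¼*(-343))) - 2884 = (-8 - 8/3*(-1/14)/(-¾ + 7/4 + 343/4)) - 2884 = (-8 - 8/3*(-1/14)/347/4) - 2884 = (-8 - 8/3*4/347*(-1/14)) - 2884 = (-8 + 16/7287) - 2884 = -58280/7287 - 2884 = -21073988/7287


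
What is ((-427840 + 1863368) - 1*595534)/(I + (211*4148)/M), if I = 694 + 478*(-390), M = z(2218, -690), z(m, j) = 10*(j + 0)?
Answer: -1448989650/320596157 ≈ -4.5197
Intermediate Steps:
z(m, j) = 10*j
M = -6900 (M = 10*(-690) = -6900)
I = -185726 (I = 694 - 186420 = -185726)
((-427840 + 1863368) - 1*595534)/(I + (211*4148)/M) = ((-427840 + 1863368) - 1*595534)/(-185726 + (211*4148)/(-6900)) = (1435528 - 595534)/(-185726 + 875228*(-1/6900)) = 839994/(-185726 - 218807/1725) = 839994/(-320596157/1725) = 839994*(-1725/320596157) = -1448989650/320596157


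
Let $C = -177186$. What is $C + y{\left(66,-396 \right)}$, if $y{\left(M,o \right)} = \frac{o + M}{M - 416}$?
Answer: $- \frac{6201477}{35} \approx -1.7719 \cdot 10^{5}$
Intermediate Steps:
$y{\left(M,o \right)} = \frac{M + o}{-416 + M}$
$C + y{\left(66,-396 \right)} = -177186 + \frac{66 - 396}{-416 + 66} = -177186 + \frac{1}{-350} \left(-330\right) = -177186 - - \frac{33}{35} = -177186 + \frac{33}{35} = - \frac{6201477}{35}$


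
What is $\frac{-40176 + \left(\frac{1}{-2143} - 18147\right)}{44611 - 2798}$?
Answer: $- \frac{124986190}{89605259} \approx -1.3949$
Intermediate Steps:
$\frac{-40176 + \left(\frac{1}{-2143} - 18147\right)}{44611 - 2798} = \frac{-40176 - \frac{38889022}{2143}}{41813} = \left(-40176 - \frac{38889022}{2143}\right) \frac{1}{41813} = \left(- \frac{124986190}{2143}\right) \frac{1}{41813} = - \frac{124986190}{89605259}$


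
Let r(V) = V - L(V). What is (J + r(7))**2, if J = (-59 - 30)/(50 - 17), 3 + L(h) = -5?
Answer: 164836/1089 ≈ 151.36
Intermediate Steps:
L(h) = -8 (L(h) = -3 - 5 = -8)
r(V) = 8 + V (r(V) = V - 1*(-8) = V + 8 = 8 + V)
J = -89/33 ≈ -2.6970
(J + r(7))**2 = (-89/33 + (8 + 7))**2 = (-89/33 + 15)**2 = (406/33)**2 = 164836/1089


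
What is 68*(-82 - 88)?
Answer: -11560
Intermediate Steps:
68*(-82 - 88) = 68*(-170) = -11560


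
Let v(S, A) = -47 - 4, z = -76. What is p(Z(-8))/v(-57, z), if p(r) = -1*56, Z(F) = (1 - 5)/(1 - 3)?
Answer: 56/51 ≈ 1.0980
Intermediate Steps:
Z(F) = 2 (Z(F) = -4/(-2) = -4*(-½) = 2)
v(S, A) = -51
p(r) = -56
p(Z(-8))/v(-57, z) = -56/(-51) = -56*(-1/51) = 56/51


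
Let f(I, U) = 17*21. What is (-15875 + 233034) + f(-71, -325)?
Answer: 217516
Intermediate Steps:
f(I, U) = 357
(-15875 + 233034) + f(-71, -325) = (-15875 + 233034) + 357 = 217159 + 357 = 217516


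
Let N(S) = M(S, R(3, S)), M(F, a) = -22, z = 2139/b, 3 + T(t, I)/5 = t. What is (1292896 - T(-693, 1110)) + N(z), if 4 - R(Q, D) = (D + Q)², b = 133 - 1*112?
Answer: 1296354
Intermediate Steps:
b = 21 (b = 133 - 112 = 21)
T(t, I) = -15 + 5*t
R(Q, D) = 4 - (D + Q)²
z = 713/7 (z = 2139/21 = 2139*(1/21) = 713/7 ≈ 101.86)
N(S) = -22
(1292896 - T(-693, 1110)) + N(z) = (1292896 - (-15 + 5*(-693))) - 22 = (1292896 - (-15 - 3465)) - 22 = (1292896 - 1*(-3480)) - 22 = (1292896 + 3480) - 22 = 1296376 - 22 = 1296354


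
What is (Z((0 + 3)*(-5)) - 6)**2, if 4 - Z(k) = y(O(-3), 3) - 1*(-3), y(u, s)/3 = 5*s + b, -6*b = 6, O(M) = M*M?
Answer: 2209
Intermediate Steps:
O(M) = M**2
b = -1 (b = -1/6*6 = -1)
y(u, s) = -3 + 15*s (y(u, s) = 3*(5*s - 1) = 3*(-1 + 5*s) = -3 + 15*s)
Z(k) = -41 (Z(k) = 4 - ((-3 + 15*3) - 1*(-3)) = 4 - ((-3 + 45) + 3) = 4 - (42 + 3) = 4 - 1*45 = 4 - 45 = -41)
(Z((0 + 3)*(-5)) - 6)**2 = (-41 - 6)**2 = (-47)**2 = 2209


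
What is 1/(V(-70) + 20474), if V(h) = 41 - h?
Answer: 1/20585 ≈ 4.8579e-5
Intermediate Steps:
1/(V(-70) + 20474) = 1/((41 - 1*(-70)) + 20474) = 1/((41 + 70) + 20474) = 1/(111 + 20474) = 1/20585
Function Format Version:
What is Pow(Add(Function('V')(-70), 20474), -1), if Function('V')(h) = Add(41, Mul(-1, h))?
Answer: Rational(1, 20585) ≈ 4.8579e-5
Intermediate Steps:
Pow(Add(Function('V')(-70), 20474), -1) = Pow(Add(Add(41, Mul(-1, -70)), 20474), -1) = Pow(Add(Add(41, 70), 20474), -1) = Pow(Add(111, 20474), -1) = Pow(20585, -1) = Rational(1, 20585)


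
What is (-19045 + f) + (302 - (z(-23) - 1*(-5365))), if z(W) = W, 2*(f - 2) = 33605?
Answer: -14561/2 ≈ -7280.5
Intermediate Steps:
f = 33609/2 (f = 2 + (1/2)*33605 = 2 + 33605/2 = 33609/2 ≈ 16805.)
(-19045 + f) + (302 - (z(-23) - 1*(-5365))) = (-19045 + 33609/2) + (302 - (-23 - 1*(-5365))) = -4481/2 + (302 - (-23 + 5365)) = -4481/2 + (302 - 1*5342) = -4481/2 + (302 - 5342) = -4481/2 - 5040 = -14561/2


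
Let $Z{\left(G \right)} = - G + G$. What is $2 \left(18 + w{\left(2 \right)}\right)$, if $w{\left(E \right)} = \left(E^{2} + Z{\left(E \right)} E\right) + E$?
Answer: $48$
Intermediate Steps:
$Z{\left(G \right)} = 0$
$w{\left(E \right)} = E + E^{2}$ ($w{\left(E \right)} = \left(E^{2} + 0 E\right) + E = \left(E^{2} + 0\right) + E = E^{2} + E = E + E^{2}$)
$2 \left(18 + w{\left(2 \right)}\right) = 2 \left(18 + 2 \left(1 + 2\right)\right) = 2 \left(18 + 2 \cdot 3\right) = 2 \left(18 + 6\right) = 2 \cdot 24 = 48$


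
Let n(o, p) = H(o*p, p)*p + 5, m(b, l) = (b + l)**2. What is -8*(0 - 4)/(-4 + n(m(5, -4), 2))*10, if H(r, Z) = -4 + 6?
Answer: 64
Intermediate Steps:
H(r, Z) = 2
n(o, p) = 5 + 2*p (n(o, p) = 2*p + 5 = 5 + 2*p)
-8*(0 - 4)/(-4 + n(m(5, -4), 2))*10 = -8*(0 - 4)/(-4 + (5 + 2*2))*10 = -(-32)/(-4 + (5 + 4))*10 = -(-32)/(-4 + 9)*10 = -(-32)/5*10 = -8*(-4/5)*10 = (32/5)*10 = 64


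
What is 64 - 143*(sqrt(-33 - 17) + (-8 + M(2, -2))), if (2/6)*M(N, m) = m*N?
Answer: 2924 - 715*I*sqrt(2) ≈ 2924.0 - 1011.2*I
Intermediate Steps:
M(N, m) = 3*N*m (M(N, m) = 3*(m*N) = 3*(N*m) = 3*N*m)
64 - 143*(sqrt(-33 - 17) + (-8 + M(2, -2))) = 64 - 143*(sqrt(-33 - 17) + (-8 + 3*2*(-2))) = 64 - 143*(sqrt(-50) + (-8 - 12)) = 64 - 143*(5*I*sqrt(2) - 20) = 64 - 143*(-20 + 5*I*sqrt(2)) = 64 + (2860 - 715*I*sqrt(2)) = 2924 - 715*I*sqrt(2)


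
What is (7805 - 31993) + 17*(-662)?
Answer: -35442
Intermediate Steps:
(7805 - 31993) + 17*(-662) = -24188 - 11254 = -35442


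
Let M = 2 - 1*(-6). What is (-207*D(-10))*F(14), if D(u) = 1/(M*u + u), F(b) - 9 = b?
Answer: 529/10 ≈ 52.900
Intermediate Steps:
M = 8 (M = 2 + 6 = 8)
F(b) = 9 + b
D(u) = 1/(9*u) (D(u) = 1/(8*u + u) = 1/(9*u))
(-207*D(-10))*F(14) = (-23/(-10))*(9 + 14) = -23*(-1)/10*23 = -207*(-1/90)*23 = (23/10)*23 = 529/10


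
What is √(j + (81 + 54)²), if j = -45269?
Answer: 2*I*√6761 ≈ 164.45*I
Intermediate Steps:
√(j + (81 + 54)²) = √(-45269 + (81 + 54)²) = √(-45269 + 135²) = √(-45269 + 18225) = √(-27044) = 2*I*√6761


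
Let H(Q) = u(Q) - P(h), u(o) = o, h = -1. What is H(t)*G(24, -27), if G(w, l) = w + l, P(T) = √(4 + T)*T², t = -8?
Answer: 24 + 3*√3 ≈ 29.196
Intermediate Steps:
P(T) = T²*√(4 + T)
H(Q) = Q - √3 (H(Q) = Q - (-1)²*√(4 - 1) = Q - √3)
G(w, l) = l + w
H(t)*G(24, -27) = (-8 - √3)*(-27 + 24) = (-8 - √3)*(-3) = 24 + 3*√3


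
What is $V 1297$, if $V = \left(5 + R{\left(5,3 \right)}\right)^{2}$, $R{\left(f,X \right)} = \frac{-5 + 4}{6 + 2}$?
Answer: $\frac{1972737}{64} \approx 30824.0$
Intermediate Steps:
$R{\left(f,X \right)} = - \frac{1}{8}$
$V = \frac{1521}{64}$ ($V = \left(5 - \frac{1}{8}\right)^{2} = \left(\frac{39}{8}\right)^{2} = \frac{1521}{64} \approx 23.766$)
$V 1297 = \frac{1521}{64} \cdot 1297 = \frac{1972737}{64}$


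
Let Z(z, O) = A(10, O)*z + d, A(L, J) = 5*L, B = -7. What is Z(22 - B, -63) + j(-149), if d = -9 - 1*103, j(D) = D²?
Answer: 23539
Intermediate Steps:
d = -112 (d = -9 - 103 = -112)
Z(z, O) = -112 + 50*z (Z(z, O) = (5*10)*z - 112 = 50*z - 112 = -112 + 50*z)
Z(22 - B, -63) + j(-149) = (-112 + 50*(22 - 1*(-7))) + (-149)² = (-112 + 50*(22 + 7)) + 22201 = (-112 + 50*29) + 22201 = (-112 + 1450) + 22201 = 1338 + 22201 = 23539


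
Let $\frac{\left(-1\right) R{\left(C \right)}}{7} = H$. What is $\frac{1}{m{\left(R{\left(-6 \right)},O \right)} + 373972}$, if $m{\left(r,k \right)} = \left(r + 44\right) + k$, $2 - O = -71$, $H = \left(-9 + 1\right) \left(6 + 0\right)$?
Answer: $\frac{1}{374425} \approx 2.6708 \cdot 10^{-6}$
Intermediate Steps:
$H = -48$ ($H = \left(-8\right) 6 = -48$)
$R{\left(C \right)} = 336$ ($R{\left(C \right)} = \left(-7\right) \left(-48\right) = 336$)
$O = 73$ ($O = 2 - -71 = 2 + 71 = 73$)
$m{\left(r,k \right)} = 44 + k + r$ ($m{\left(r,k \right)} = \left(44 + r\right) + k = 44 + k + r$)
$\frac{1}{m{\left(R{\left(-6 \right)},O \right)} + 373972} = \frac{1}{\left(44 + 73 + 336\right) + 373972} = \frac{1}{453 + 373972} = \frac{1}{374425}$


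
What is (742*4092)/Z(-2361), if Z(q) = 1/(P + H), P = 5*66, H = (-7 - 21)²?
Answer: 3382398096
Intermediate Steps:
H = 784 (H = (-28)² = 784)
P = 330
Z(q) = 1/1114 (Z(q) = 1/(330 + 784) = 1/1114)
(742*4092)/Z(-2361) = (742*4092)/(1/1114) = 3036264*1114 = 3382398096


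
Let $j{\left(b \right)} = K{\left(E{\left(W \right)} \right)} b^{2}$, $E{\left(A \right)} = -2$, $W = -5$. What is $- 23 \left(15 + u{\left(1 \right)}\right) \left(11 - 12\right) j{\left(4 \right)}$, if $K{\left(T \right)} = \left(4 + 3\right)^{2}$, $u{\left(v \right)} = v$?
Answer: $288512$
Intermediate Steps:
$K{\left(T \right)} = 49$ ($K{\left(T \right)} = 7^{2} = 49$)
$j{\left(b \right)} = 49 b^{2}$
$- 23 \left(15 + u{\left(1 \right)}\right) \left(11 - 12\right) j{\left(4 \right)} = - 23 \left(15 + 1\right) \left(11 - 12\right) 49 \cdot 4^{2} = - 23 \cdot 16 \left(-1\right) 49 \cdot 16 = \left(-23\right) \left(-16\right) 784 = 368 \cdot 784 = 288512$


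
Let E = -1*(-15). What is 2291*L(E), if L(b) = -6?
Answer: -13746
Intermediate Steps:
E = 15
2291*L(E) = 2291*(-6) = -13746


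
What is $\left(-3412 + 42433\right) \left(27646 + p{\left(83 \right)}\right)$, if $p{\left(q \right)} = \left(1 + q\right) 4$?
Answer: $1091885622$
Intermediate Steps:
$p{\left(q \right)} = 4 + 4 q$
$\left(-3412 + 42433\right) \left(27646 + p{\left(83 \right)}\right) = \left(-3412 + 42433\right) \left(27646 + \left(4 + 4 \cdot 83\right)\right) = 39021 \left(27646 + \left(4 + 332\right)\right) = 39021 \left(27646 + 336\right) = 39021 \cdot 27982 = 1091885622$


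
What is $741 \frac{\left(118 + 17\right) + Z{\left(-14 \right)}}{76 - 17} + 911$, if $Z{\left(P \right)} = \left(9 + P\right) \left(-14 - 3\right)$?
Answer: $\frac{216769}{59} \approx 3674.1$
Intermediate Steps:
$Z{\left(P \right)} = -153 - 17 P$ ($Z{\left(P \right)} = \left(9 + P\right) \left(-17\right) = -153 - 17 P$)
$741 \frac{\left(118 + 17\right) + Z{\left(-14 \right)}}{76 - 17} + 911 = 741 \frac{\left(118 + 17\right) - -85}{76 - 17} + 911 = 741 \frac{135 + \left(-153 + 238\right)}{59} + 911 = 741 \left(135 + 85\right) \frac{1}{59} + 911 = 741 \cdot 220 \cdot \frac{1}{59} + 911 = 741 \cdot \frac{220}{59} + 911 = \frac{163020}{59} + 911 = \frac{216769}{59}$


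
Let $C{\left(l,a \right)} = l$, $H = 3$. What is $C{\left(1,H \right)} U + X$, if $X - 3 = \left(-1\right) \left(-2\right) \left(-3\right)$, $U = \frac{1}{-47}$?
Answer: $- \frac{142}{47} \approx -3.0213$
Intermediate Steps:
$U = - \frac{1}{47} \approx -0.021277$
$X = -3$ ($X = 3 + \left(-1\right) \left(-2\right) \left(-3\right) = 3 + 2 \left(-3\right) = 3 - 6 = -3$)
$C{\left(1,H \right)} U + X = 1 \left(- \frac{1}{47}\right) - 3 = - \frac{1}{47} - 3 = - \frac{142}{47}$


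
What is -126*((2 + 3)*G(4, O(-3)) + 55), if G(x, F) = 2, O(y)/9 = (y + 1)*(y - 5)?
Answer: -8190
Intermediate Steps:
O(y) = 9*(1 + y)*(-5 + y) (O(y) = 9*((y + 1)*(y - 5)) = 9*((1 + y)*(-5 + y)) = 9*(1 + y)*(-5 + y))
-126*((2 + 3)*G(4, O(-3)) + 55) = -126*((2 + 3)*2 + 55) = -126*(5*2 + 55) = -126*(10 + 55) = -126*65 = -8190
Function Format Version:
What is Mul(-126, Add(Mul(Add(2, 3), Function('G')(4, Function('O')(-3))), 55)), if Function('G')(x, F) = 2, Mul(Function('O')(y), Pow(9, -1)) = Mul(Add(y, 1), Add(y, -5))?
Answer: -8190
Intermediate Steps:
Function('O')(y) = Mul(9, Add(1, y), Add(-5, y)) (Function('O')(y) = Mul(9, Mul(Add(y, 1), Add(y, -5))) = Mul(9, Mul(Add(1, y), Add(-5, y))) = Mul(9, Add(1, y), Add(-5, y)))
Mul(-126, Add(Mul(Add(2, 3), Function('G')(4, Function('O')(-3))), 55)) = Mul(-126, Add(Mul(Add(2, 3), 2), 55)) = Mul(-126, Add(Mul(5, 2), 55)) = Mul(-126, Add(10, 55)) = Mul(-126, 65) = -8190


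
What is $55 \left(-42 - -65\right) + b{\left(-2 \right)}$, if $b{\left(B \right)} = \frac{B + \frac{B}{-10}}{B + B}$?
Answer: $\frac{25309}{20} \approx 1265.4$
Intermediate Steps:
$b{\left(B \right)} = \frac{9}{20}$ ($b{\left(B \right)} = \frac{B + B \left(- \frac{1}{10}\right)}{2 B} = \left(B - \frac{B}{10}\right) \frac{1}{2 B} = \frac{9 B}{10} \frac{1}{2 B} = \frac{9}{20}$)
$55 \left(-42 - -65\right) + b{\left(-2 \right)} = 55 \left(-42 - -65\right) + \frac{9}{20} = 55 \left(-42 + 65\right) + \frac{9}{20} = 55 \cdot 23 + \frac{9}{20} = 1265 + \frac{9}{20} = \frac{25309}{20}$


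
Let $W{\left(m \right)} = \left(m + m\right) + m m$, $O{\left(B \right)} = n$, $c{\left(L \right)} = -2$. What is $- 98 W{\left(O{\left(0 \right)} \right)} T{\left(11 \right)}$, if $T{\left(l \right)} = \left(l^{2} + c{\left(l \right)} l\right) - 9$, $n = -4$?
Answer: $-70560$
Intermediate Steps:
$O{\left(B \right)} = -4$
$W{\left(m \right)} = m^{2} + 2 m$ ($W{\left(m \right)} = 2 m + m^{2} = m^{2} + 2 m$)
$T{\left(l \right)} = -9 + l^{2} - 2 l$ ($T{\left(l \right)} = \left(l^{2} - 2 l\right) - 9 = -9 + l^{2} - 2 l$)
$- 98 W{\left(O{\left(0 \right)} \right)} T{\left(11 \right)} = - 98 \left(- 4 \left(2 - 4\right)\right) \left(-9 + 11^{2} - 22\right) = - 98 \left(\left(-4\right) \left(-2\right)\right) \left(-9 + 121 - 22\right) = \left(-98\right) 8 \cdot 90 = \left(-784\right) 90 = -70560$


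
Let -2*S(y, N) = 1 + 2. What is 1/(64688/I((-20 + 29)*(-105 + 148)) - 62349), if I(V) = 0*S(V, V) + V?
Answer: -387/24064375 ≈ -1.6082e-5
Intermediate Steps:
S(y, N) = -3/2 (S(y, N) = -(1 + 2)/2 = -½*3 = -3/2)
I(V) = V (I(V) = 0*(-3/2) + V = 0 + V = V)
1/(64688/I((-20 + 29)*(-105 + 148)) - 62349) = 1/(64688/(((-20 + 29)*(-105 + 148))) - 62349) = 1/(64688/((9*43)) - 62349) = 1/(64688/387 - 62349) = 1/(-24064375/387) = -387/24064375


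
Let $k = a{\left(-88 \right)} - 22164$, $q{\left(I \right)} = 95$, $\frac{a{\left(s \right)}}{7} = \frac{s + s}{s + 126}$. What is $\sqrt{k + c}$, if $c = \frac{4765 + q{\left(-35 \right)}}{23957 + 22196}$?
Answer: $\frac{4 i \sqrt{1066763101348687}}{876907} \approx 148.98 i$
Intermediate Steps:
$a{\left(s \right)} = \frac{14 s}{126 + s}$ ($a{\left(s \right)} = 7 \frac{s + s}{s + 126} = 7 \frac{2 s}{126 + s} = \frac{14 s}{126 + s}$)
$k = - \frac{421732}{19}$ ($k = 14 \left(-88\right) \frac{1}{126 - 88} - 22164 = 14 \left(-88\right) \frac{1}{38} - 22164 = - \frac{616}{19} - 22164 = - \frac{421732}{19} \approx -22196.0$)
$c = \frac{4860}{46153}$ ($c = \frac{4765 + 95}{23957 + 22196} = \frac{4860}{46153} \approx 0.1053$)
$\sqrt{k + c} = \sqrt{- \frac{421732}{19} + \frac{4860}{46153}} = \sqrt{- \frac{19464104656}{876907}} = \frac{4 i \sqrt{1066763101348687}}{876907}$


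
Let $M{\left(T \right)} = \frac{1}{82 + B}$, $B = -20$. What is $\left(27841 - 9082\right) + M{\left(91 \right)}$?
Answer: $\frac{1163059}{62} \approx 18759.0$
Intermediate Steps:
$M{\left(T \right)} = \frac{1}{62}$ ($M{\left(T \right)} = \frac{1}{82 - 20} = \frac{1}{62}$)
$\left(27841 - 9082\right) + M{\left(91 \right)} = \left(27841 - 9082\right) + \frac{1}{62} = 18759 + \frac{1}{62} = \frac{1163059}{62}$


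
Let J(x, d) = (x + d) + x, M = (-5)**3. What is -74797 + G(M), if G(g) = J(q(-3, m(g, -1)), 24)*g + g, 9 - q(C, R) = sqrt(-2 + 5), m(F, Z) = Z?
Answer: -80172 + 250*sqrt(3) ≈ -79739.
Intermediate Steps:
M = -125
q(C, R) = 9 - sqrt(3) (q(C, R) = 9 - sqrt(-2 + 5) = 9 - sqrt(3))
J(x, d) = d + 2*x (J(x, d) = (d + x) + x = d + 2*x)
G(g) = g + g*(42 - 2*sqrt(3)) (G(g) = (24 + 2*(9 - sqrt(3)))*g + g = (24 + (18 - 2*sqrt(3)))*g + g = (42 - 2*sqrt(3))*g + g = g*(42 - 2*sqrt(3)) + g = g + g*(42 - 2*sqrt(3)))
-74797 + G(M) = -74797 - 125*(43 - 2*sqrt(3)) = -74797 + (-5375 + 250*sqrt(3)) = -80172 + 250*sqrt(3)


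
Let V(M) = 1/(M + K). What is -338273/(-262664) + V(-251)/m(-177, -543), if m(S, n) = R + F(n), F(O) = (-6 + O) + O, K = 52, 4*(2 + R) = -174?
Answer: 153145169253/118914559400 ≈ 1.2879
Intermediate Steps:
R = -91/2 (R = -2 + (1/4)*(-174) = -2 - 87/2 = -91/2 ≈ -45.500)
F(O) = -6 + 2*O
V(M) = 1/(52 + M) (V(M) = 1/(M + 52) = 1/(52 + M))
m(S, n) = -103/2 + 2*n (m(S, n) = -91/2 + (-6 + 2*n) = -103/2 + 2*n)
-338273/(-262664) + V(-251)/m(-177, -543) = -338273/(-262664) + 1/((52 - 251)*(-103/2 + 2*(-543))) = -338273*(-1/262664) + 1/((-199)*(-103/2 - 1086)) = 338273/262664 - 1/(199*(-2275/2)) = 338273/262664 - 1/199*(-2/2275) = 338273/262664 + 2/452725 = 153145169253/118914559400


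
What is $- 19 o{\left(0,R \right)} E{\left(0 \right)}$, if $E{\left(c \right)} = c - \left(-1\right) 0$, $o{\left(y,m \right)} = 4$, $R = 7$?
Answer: $0$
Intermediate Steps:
$E{\left(c \right)} = c$ ($E{\left(c \right)} = c - 0 = c + 0 = c$)
$- 19 o{\left(0,R \right)} E{\left(0 \right)} = \left(-19\right) 4 \cdot 0 = \left(-76\right) 0 = 0$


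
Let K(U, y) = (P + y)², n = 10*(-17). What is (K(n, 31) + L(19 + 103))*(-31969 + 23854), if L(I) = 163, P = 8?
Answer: -13665660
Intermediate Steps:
n = -170
K(U, y) = (8 + y)²
(K(n, 31) + L(19 + 103))*(-31969 + 23854) = ((8 + 31)² + 163)*(-31969 + 23854) = (39² + 163)*(-8115) = (1521 + 163)*(-8115) = 1684*(-8115) = -13665660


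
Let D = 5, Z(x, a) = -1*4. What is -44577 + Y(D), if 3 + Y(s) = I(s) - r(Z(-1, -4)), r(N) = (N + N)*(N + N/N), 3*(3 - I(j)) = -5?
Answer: -133798/3 ≈ -44599.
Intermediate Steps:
Z(x, a) = -4
I(j) = 14/3 (I(j) = 3 - ⅓*(-5) = 3 + 5/3 = 14/3)
r(N) = 2*N*(1 + N) (r(N) = (2*N)*(N + 1) = (2*N)*(1 + N) = 2*N*(1 + N))
Y(s) = -67/3 (Y(s) = -3 + (14/3 - 2*(-4)*(1 - 4)) = -3 + (14/3 - 2*(-4)*(-3)) = -3 + (14/3 - 1*24) = -3 + (14/3 - 24) = -3 - 58/3 = -67/3)
-44577 + Y(D) = -44577 - 67/3 = -133798/3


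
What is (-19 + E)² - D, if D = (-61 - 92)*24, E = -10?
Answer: 4513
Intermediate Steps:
D = -3672 (D = -153*24 = -3672)
(-19 + E)² - D = (-19 - 10)² - 1*(-3672) = (-29)² + 3672 = 841 + 3672 = 4513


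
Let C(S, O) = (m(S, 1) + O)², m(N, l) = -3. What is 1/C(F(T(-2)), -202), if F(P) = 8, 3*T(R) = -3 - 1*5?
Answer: 1/42025 ≈ 2.3795e-5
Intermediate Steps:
T(R) = -8/3 (T(R) = (-3 - 1*5)/3 = (-3 - 5)/3 = (⅓)*(-8) = -8/3)
C(S, O) = (-3 + O)²
1/C(F(T(-2)), -202) = 1/((-3 - 202)²) = 1/((-205)²) = 1/42025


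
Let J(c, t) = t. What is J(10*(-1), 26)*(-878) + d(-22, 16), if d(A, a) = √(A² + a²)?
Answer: -22828 + 2*√185 ≈ -22801.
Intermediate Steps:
J(10*(-1), 26)*(-878) + d(-22, 16) = 26*(-878) + √((-22)² + 16²) = -22828 + √(484 + 256) = -22828 + √740 = -22828 + 2*√185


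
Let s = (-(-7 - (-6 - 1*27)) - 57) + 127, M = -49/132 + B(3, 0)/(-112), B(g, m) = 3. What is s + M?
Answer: 161153/3696 ≈ 43.602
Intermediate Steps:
M = -1471/3696 (M = -49/132 + 3/(-112) = -49*1/132 + 3*(-1/112) = -49/132 - 3/112 = -1471/3696 ≈ -0.39800)
s = 44 (s = (-(-7 - (-6 - 27)) - 57) + 127 = (-(-7 - 1*(-33)) - 57) + 127 = (-(-7 + 33) - 57) + 127 = (-1*26 - 57) + 127 = (-26 - 57) + 127 = -83 + 127 = 44)
s + M = 44 - 1471/3696 = 161153/3696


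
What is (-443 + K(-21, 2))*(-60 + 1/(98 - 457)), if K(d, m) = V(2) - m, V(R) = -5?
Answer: 9693450/359 ≈ 27001.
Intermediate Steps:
K(d, m) = -5 - m
(-443 + K(-21, 2))*(-60 + 1/(98 - 457)) = (-443 + (-5 - 1*2))*(-60 + 1/(98 - 457)) = (-443 + (-5 - 2))*(-60 + 1/(-359)) = (-443 - 7)*(-60 - 1/359) = -450*(-21541/359) = 9693450/359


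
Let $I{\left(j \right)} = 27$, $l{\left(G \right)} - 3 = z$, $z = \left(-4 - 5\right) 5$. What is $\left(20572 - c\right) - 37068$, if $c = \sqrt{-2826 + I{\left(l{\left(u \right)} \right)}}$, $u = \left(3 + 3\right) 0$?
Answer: $-16496 - 3 i \sqrt{311} \approx -16496.0 - 52.906 i$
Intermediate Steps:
$z = -45$ ($z = \left(-9\right) 5 = -45$)
$u = 0$ ($u = 6 \cdot 0 = 0$)
$l{\left(G \right)} = -42$ ($l{\left(G \right)} = 3 - 45 = -42$)
$c = 3 i \sqrt{311}$ ($c = \sqrt{-2826 + 27} = \sqrt{-2799} = 3 i \sqrt{311} \approx 52.906 i$)
$\left(20572 - c\right) - 37068 = \left(20572 - 3 i \sqrt{311}\right) - 37068 = -16496 - 3 i \sqrt{311}$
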